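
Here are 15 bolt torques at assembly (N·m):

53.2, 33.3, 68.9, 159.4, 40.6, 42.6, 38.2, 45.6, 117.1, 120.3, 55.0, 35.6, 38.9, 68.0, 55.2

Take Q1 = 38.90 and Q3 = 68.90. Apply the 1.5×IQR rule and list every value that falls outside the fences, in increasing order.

117.1, 120.3, 159.4

IQR = Q3 − Q1 = 68.90 − 38.90 = 30.00.
Lower fence = Q1 − 1.5·IQR = 38.90 − 45.00 = -6.10.
Upper fence = Q3 + 1.5·IQR = 68.90 + 45.00 = 113.90.
117.1 > 113.90 → outlier.
120.3 > 113.90 → outlier.
159.4 > 113.90 → outlier.
All remaining values lie within [-6.10, 113.90].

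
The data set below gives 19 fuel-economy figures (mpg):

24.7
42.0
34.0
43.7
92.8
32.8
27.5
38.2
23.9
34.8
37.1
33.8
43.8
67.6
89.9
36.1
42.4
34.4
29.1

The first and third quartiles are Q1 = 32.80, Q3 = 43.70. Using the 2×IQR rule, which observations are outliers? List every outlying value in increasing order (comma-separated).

IQR = Q3 − Q1 = 43.70 − 32.80 = 10.90.
Lower fence = Q1 − 2·IQR = 32.80 − 21.80 = 11.00.
Upper fence = Q3 + 2·IQR = 43.70 + 21.80 = 65.50.
67.6 > 65.50 → outlier.
89.9 > 65.50 → outlier.
92.8 > 65.50 → outlier.
All remaining values lie within [11.00, 65.50].

67.6, 89.9, 92.8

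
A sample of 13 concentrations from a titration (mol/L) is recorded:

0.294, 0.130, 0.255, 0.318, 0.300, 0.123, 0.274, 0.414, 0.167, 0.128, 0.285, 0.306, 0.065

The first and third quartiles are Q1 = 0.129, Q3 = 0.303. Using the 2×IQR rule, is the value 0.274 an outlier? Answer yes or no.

no

IQR = Q3 − Q1 = 0.303 − 0.129 = 0.174.
Lower fence = Q1 − 2·IQR = 0.129 − 0.348 = -0.219.
Upper fence = Q3 + 2·IQR = 0.303 + 0.348 = 0.651.
0.274 lies within [-0.219, 0.651].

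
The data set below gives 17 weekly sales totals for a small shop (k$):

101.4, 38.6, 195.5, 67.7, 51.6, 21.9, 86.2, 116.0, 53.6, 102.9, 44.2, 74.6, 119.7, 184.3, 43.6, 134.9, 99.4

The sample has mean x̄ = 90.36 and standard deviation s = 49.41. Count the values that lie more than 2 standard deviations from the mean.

Cutoffs: x̄ ± 2s = [-8.46, 189.18].
Outside the cutoffs: 195.5.

1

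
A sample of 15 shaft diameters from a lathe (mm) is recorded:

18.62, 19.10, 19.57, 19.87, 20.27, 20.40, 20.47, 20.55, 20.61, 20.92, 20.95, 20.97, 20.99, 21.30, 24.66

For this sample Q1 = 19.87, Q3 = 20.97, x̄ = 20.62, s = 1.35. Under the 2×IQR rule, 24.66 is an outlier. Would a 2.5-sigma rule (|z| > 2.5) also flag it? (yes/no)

z = (24.66 − 20.62) / 1.35 = 2.99.
|z| = 2.99 > 2.5.

yes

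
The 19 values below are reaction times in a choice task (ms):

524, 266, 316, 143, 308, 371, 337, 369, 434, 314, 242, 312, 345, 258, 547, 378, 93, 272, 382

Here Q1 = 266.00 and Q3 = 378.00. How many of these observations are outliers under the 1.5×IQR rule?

IQR = 112.00; fences at 266.00 − 168.00 = 98.00 and 378.00 + 168.00 = 546.00.
Outside the cutoffs: 93, 547.

2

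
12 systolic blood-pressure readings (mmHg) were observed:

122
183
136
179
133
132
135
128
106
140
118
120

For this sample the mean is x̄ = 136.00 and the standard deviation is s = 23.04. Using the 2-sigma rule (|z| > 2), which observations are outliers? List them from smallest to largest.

Cutoffs at x̄ ± 2s: 136.00 ± 2·23.04 = [89.92, 182.08].
183: z = 2.04, |z| > 2 → outlier.
Every other value lies within [89.92, 182.08].

183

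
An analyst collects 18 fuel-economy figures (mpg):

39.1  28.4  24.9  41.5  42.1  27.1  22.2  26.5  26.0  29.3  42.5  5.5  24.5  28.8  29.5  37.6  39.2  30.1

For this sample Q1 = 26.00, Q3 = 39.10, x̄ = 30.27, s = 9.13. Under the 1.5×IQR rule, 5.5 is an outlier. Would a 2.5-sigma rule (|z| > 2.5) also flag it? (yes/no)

z = (5.5 − 30.27) / 9.13 = -2.71.
|z| = 2.71 > 2.5.

yes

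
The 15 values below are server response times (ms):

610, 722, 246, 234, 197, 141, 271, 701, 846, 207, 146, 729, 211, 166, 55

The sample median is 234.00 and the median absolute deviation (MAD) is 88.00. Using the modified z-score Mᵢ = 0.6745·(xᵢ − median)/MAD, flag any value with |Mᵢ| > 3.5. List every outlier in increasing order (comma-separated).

701, 722, 729, 846

|Mᵢ| > 3.5 ⇔ |xᵢ − 234.00| > 3.5·88.00/0.6745 = 456.63.
So outliers lie outside [-222.63, 690.63].
701: M = 3.58 → outlier.
722: M = 3.74 → outlier.
729: M = 3.79 → outlier.
846: M = 4.69 → outlier.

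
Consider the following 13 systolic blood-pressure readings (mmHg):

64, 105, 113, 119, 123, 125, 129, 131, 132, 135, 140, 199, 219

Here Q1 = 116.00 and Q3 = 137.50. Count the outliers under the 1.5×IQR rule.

IQR = 21.50; fences at 116.00 − 32.25 = 83.75 and 137.50 + 32.25 = 169.75.
Outside the cutoffs: 64, 199, 219.

3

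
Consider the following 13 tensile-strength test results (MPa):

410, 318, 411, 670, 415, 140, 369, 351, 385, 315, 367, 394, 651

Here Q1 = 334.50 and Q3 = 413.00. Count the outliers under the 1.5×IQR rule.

3

IQR = 78.50; fences at 334.50 − 117.75 = 216.75 and 413.00 + 117.75 = 530.75.
Outside the cutoffs: 140, 651, 670.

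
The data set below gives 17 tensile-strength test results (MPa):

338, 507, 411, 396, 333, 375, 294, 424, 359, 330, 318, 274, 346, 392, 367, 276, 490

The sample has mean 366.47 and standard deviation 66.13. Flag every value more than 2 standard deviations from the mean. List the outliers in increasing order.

507

Cutoffs at x̄ ± 2s: 366.47 ± 2·66.13 = [234.21, 498.73].
507: z = 2.13, |z| > 2 → outlier.
Every other value lies within [234.21, 498.73].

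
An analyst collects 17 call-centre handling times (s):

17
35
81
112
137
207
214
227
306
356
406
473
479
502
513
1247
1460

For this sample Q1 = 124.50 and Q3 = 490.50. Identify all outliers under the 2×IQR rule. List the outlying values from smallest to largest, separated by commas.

IQR = Q3 − Q1 = 490.50 − 124.50 = 366.00.
Lower fence = Q1 − 2·IQR = 124.50 − 732.00 = -607.50.
Upper fence = Q3 + 2·IQR = 490.50 + 732.00 = 1222.50.
1247 > 1222.50 → outlier.
1460 > 1222.50 → outlier.
All remaining values lie within [-607.50, 1222.50].

1247, 1460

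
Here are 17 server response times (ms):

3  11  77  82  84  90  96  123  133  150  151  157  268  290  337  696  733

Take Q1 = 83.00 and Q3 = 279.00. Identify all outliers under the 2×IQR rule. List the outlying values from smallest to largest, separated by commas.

IQR = Q3 − Q1 = 279.00 − 83.00 = 196.00.
Lower fence = Q1 − 2·IQR = 83.00 − 392.00 = -309.00.
Upper fence = Q3 + 2·IQR = 279.00 + 392.00 = 671.00.
696 > 671.00 → outlier.
733 > 671.00 → outlier.
All remaining values lie within [-309.00, 671.00].

696, 733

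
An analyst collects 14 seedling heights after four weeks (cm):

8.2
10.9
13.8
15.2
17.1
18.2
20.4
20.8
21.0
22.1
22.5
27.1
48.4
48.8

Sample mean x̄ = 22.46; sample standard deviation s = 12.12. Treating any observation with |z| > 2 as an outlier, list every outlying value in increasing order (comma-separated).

Cutoffs at x̄ ± 2s: 22.46 ± 2·12.12 = [-1.78, 46.70].
48.4: z = 2.14, |z| > 2 → outlier.
48.8: z = 2.17, |z| > 2 → outlier.
Every other value lies within [-1.78, 46.70].

48.4, 48.8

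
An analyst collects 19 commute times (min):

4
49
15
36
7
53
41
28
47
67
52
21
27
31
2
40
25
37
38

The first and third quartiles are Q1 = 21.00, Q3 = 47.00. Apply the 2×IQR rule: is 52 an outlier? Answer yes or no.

no

IQR = Q3 − Q1 = 47.00 − 21.00 = 26.00.
Lower fence = Q1 − 2·IQR = 21.00 − 52.00 = -31.00.
Upper fence = Q3 + 2·IQR = 47.00 + 52.00 = 99.00.
52 lies within [-31.00, 99.00].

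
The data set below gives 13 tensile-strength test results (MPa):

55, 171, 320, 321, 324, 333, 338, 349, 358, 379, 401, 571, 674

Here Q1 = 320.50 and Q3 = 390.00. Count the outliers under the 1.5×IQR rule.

IQR = 69.50; fences at 320.50 − 104.25 = 216.25 and 390.00 + 104.25 = 494.25.
Outside the cutoffs: 55, 171, 571, 674.

4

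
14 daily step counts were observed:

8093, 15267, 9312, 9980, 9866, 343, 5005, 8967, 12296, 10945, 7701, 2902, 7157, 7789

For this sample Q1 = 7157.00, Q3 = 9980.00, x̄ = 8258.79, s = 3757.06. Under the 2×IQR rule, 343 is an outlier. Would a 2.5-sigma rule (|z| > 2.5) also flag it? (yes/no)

z = (343 − 8258.79) / 3757.06 = -2.11.
|z| = 2.11 ≤ 2.5.

no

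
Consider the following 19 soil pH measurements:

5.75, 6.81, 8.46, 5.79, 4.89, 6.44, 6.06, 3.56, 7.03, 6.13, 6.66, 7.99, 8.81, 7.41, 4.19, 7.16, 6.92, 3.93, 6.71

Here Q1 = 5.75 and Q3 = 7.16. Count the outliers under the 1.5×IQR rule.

IQR = 1.41; fences at 5.75 − 2.115 = 3.635 and 7.16 + 2.115 = 9.275.
Outside the cutoffs: 3.56.

1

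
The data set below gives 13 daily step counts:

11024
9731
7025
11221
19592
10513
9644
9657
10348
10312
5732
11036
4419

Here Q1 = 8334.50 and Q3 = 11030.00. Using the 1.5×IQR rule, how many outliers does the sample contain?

1

IQR = 2695.50; fences at 8334.50 − 4043.25 = 4291.25 and 11030.00 + 4043.25 = 15073.25.
Outside the cutoffs: 19592.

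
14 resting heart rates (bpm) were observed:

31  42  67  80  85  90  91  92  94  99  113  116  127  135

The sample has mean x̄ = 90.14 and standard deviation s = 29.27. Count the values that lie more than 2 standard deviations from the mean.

Cutoffs: x̄ ± 2s = [31.60, 148.68].
Outside the cutoffs: 31.

1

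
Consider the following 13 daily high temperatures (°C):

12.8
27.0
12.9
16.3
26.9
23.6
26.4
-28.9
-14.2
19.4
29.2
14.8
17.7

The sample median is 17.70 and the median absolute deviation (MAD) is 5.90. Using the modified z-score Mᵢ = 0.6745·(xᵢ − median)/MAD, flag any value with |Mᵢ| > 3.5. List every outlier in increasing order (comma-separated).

|Mᵢ| > 3.5 ⇔ |xᵢ − 17.70| > 3.5·5.90/0.6745 = 30.62.
So outliers lie outside [-12.92, 48.32].
-28.9: M = -5.33 → outlier.
-14.2: M = -3.65 → outlier.

-28.9, -14.2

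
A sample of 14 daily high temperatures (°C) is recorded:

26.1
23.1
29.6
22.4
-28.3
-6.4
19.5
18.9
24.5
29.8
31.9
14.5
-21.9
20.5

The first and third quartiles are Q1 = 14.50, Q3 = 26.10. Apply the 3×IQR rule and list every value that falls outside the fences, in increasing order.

-28.3, -21.9

IQR = Q3 − Q1 = 26.10 − 14.50 = 11.60.
Lower fence = Q1 − 3·IQR = 14.50 − 34.80 = -20.30.
Upper fence = Q3 + 3·IQR = 26.10 + 34.80 = 60.90.
-28.3 < -20.30 → outlier.
-21.9 < -20.30 → outlier.
All remaining values lie within [-20.30, 60.90].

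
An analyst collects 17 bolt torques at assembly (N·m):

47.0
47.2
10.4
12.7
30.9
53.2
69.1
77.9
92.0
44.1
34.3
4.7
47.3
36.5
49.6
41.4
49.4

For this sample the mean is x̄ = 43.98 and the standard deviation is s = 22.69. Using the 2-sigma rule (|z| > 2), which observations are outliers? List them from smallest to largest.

92.0

Cutoffs at x̄ ± 2s: 43.98 ± 2·22.69 = [-1.40, 89.36].
92.0: z = 2.12, |z| > 2 → outlier.
Every other value lies within [-1.40, 89.36].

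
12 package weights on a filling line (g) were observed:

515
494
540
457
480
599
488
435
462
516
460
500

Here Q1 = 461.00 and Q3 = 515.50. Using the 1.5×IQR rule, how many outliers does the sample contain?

1

IQR = 54.50; fences at 461.00 − 81.75 = 379.25 and 515.50 + 81.75 = 597.25.
Outside the cutoffs: 599.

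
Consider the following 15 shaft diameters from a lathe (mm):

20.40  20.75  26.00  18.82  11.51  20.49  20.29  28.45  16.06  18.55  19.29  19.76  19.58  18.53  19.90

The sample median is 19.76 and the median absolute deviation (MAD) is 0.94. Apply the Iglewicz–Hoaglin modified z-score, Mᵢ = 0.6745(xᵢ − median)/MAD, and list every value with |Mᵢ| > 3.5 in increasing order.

|Mᵢ| > 3.5 ⇔ |xᵢ − 19.76| > 3.5·0.94/0.6745 = 4.88.
So outliers lie outside [14.88, 24.64].
11.51: M = -5.92 → outlier.
26.00: M = 4.48 → outlier.
28.45: M = 6.24 → outlier.

11.51, 26.00, 28.45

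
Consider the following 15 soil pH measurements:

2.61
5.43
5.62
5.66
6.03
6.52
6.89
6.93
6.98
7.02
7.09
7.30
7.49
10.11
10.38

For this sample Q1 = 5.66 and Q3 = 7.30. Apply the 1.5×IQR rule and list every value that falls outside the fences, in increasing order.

2.61, 10.11, 10.38

IQR = Q3 − Q1 = 7.30 − 5.66 = 1.64.
Lower fence = Q1 − 1.5·IQR = 5.66 − 2.46 = 3.20.
Upper fence = Q3 + 1.5·IQR = 7.30 + 2.46 = 9.76.
2.61 < 3.20 → outlier.
10.11 > 9.76 → outlier.
10.38 > 9.76 → outlier.
All remaining values lie within [3.20, 9.76].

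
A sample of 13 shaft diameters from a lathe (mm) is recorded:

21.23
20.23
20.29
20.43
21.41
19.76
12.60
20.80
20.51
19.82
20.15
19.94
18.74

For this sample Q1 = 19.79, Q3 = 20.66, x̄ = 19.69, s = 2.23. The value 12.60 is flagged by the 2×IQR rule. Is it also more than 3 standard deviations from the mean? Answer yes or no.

z = (12.60 − 19.69) / 2.23 = -3.18.
|z| = 3.18 > 3.

yes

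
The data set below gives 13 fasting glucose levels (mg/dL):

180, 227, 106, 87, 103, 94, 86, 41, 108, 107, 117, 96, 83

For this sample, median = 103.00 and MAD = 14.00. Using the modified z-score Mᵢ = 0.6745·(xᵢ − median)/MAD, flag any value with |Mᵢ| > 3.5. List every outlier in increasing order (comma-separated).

180, 227

|Mᵢ| > 3.5 ⇔ |xᵢ − 103.00| > 3.5·14.00/0.6745 = 72.65.
So outliers lie outside [30.35, 175.65].
180: M = 3.71 → outlier.
227: M = 5.97 → outlier.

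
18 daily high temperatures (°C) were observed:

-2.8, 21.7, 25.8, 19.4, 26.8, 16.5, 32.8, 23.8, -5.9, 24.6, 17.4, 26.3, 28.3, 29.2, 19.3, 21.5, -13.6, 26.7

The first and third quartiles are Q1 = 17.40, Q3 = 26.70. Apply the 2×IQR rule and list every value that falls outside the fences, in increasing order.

-13.6, -5.9, -2.8

IQR = Q3 − Q1 = 26.70 − 17.40 = 9.30.
Lower fence = Q1 − 2·IQR = 17.40 − 18.60 = -1.20.
Upper fence = Q3 + 2·IQR = 26.70 + 18.60 = 45.30.
-13.6 < -1.20 → outlier.
-5.9 < -1.20 → outlier.
-2.8 < -1.20 → outlier.
All remaining values lie within [-1.20, 45.30].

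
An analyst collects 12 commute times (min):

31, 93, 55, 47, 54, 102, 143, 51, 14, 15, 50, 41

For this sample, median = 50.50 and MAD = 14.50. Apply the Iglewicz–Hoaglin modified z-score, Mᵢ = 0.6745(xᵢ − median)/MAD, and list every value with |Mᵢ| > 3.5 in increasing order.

|Mᵢ| > 3.5 ⇔ |xᵢ − 50.50| > 3.5·14.50/0.6745 = 75.24.
So outliers lie outside [-24.74, 125.74].
143: M = 4.30 → outlier.

143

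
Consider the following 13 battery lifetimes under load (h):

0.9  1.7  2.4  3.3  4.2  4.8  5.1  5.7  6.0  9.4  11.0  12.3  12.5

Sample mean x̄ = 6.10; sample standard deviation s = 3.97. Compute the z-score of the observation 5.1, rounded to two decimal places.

z = (5.1 − 6.10) / 3.97 = -0.25.

-0.25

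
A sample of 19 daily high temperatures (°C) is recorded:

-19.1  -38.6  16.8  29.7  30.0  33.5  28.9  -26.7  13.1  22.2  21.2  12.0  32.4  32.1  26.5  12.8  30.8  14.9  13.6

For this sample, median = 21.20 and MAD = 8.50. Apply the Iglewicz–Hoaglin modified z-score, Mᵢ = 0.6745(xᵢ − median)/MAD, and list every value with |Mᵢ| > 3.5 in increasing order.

-38.6, -26.7

|Mᵢ| > 3.5 ⇔ |xᵢ − 21.20| > 3.5·8.50/0.6745 = 44.11.
So outliers lie outside [-22.91, 65.31].
-38.6: M = -4.75 → outlier.
-26.7: M = -3.80 → outlier.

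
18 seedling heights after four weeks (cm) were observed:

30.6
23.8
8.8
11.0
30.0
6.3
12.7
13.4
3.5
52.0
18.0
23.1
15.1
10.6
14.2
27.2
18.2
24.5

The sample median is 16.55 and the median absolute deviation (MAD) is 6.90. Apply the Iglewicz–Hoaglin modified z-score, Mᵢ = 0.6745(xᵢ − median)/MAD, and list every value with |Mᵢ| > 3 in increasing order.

|Mᵢ| > 3 ⇔ |xᵢ − 16.55| > 3·6.90/0.6745 = 30.69.
So outliers lie outside [-14.14, 47.24].
52.0: M = 3.47 → outlier.

52.0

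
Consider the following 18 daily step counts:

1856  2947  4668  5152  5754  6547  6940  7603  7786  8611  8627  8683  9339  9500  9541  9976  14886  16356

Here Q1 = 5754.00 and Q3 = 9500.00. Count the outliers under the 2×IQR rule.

IQR = 3746.00; fences at 5754.00 − 7492.00 = -1738.00 and 9500.00 + 7492.00 = 16992.00.
Every value lies within the cutoffs.

0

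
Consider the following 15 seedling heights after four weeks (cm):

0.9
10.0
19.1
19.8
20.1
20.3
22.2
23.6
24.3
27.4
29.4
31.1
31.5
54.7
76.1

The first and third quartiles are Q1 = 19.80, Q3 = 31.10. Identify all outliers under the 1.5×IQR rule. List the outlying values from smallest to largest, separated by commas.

IQR = Q3 − Q1 = 31.10 − 19.80 = 11.30.
Lower fence = Q1 − 1.5·IQR = 19.80 − 16.95 = 2.85.
Upper fence = Q3 + 1.5·IQR = 31.10 + 16.95 = 48.05.
0.9 < 2.85 → outlier.
54.7 > 48.05 → outlier.
76.1 > 48.05 → outlier.
All remaining values lie within [2.85, 48.05].

0.9, 54.7, 76.1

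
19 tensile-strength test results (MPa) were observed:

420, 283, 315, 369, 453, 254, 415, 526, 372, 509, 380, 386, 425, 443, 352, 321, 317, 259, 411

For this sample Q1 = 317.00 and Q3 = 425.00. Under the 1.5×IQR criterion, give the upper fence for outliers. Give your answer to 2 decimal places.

587.00

IQR = Q3 − Q1 = 425.00 − 317.00 = 108.00.
Lower fence = Q1 − 1.5·IQR = 317.00 − 162.00 = 155.00.
Upper fence = Q3 + 1.5·IQR = 425.00 + 162.00 = 587.00.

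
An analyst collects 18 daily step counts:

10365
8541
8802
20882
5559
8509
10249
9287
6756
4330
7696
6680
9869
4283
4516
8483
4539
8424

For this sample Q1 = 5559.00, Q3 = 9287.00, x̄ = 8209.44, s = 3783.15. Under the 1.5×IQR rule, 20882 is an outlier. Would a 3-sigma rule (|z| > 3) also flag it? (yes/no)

yes

z = (20882 − 8209.44) / 3783.15 = 3.35.
|z| = 3.35 > 3.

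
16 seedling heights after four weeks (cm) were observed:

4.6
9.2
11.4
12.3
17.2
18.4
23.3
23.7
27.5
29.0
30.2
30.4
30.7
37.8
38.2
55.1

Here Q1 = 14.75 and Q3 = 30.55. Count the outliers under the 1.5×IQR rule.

1

IQR = 15.80; fences at 14.75 − 23.70 = -8.95 and 30.55 + 23.70 = 54.25.
Outside the cutoffs: 55.1.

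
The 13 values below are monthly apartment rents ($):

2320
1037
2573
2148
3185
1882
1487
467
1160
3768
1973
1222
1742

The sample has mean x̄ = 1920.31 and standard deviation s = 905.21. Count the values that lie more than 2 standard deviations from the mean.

1

Cutoffs: x̄ ± 2s = [109.89, 3730.73].
Outside the cutoffs: 3768.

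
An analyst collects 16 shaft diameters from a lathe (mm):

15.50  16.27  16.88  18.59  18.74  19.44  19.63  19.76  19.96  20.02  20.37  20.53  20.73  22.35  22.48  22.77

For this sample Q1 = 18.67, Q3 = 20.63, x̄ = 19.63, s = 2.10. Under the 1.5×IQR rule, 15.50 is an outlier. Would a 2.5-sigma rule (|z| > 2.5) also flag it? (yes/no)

z = (15.50 − 19.63) / 2.10 = -1.97.
|z| = 1.97 ≤ 2.5.

no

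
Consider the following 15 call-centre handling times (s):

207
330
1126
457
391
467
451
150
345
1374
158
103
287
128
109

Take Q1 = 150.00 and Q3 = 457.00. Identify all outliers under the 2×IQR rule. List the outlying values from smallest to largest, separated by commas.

IQR = Q3 − Q1 = 457.00 − 150.00 = 307.00.
Lower fence = Q1 − 2·IQR = 150.00 − 614.00 = -464.00.
Upper fence = Q3 + 2·IQR = 457.00 + 614.00 = 1071.00.
1126 > 1071.00 → outlier.
1374 > 1071.00 → outlier.
All remaining values lie within [-464.00, 1071.00].

1126, 1374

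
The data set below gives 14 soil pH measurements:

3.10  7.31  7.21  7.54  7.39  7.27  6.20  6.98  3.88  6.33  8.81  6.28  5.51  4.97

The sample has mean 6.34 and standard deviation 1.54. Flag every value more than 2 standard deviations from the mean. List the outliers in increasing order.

Cutoffs at x̄ ± 2s: 6.34 ± 2·1.54 = [3.26, 9.42].
3.10: z = -2.10, |z| > 2 → outlier.
Every other value lies within [3.26, 9.42].

3.10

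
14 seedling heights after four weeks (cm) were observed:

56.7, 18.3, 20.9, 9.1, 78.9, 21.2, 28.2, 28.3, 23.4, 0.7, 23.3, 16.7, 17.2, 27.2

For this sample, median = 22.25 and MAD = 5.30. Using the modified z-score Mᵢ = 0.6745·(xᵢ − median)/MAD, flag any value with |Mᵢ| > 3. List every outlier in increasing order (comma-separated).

|Mᵢ| > 3 ⇔ |xᵢ − 22.25| > 3·5.30/0.6745 = 23.57.
So outliers lie outside [-1.32, 45.82].
56.7: M = 4.38 → outlier.
78.9: M = 7.21 → outlier.

56.7, 78.9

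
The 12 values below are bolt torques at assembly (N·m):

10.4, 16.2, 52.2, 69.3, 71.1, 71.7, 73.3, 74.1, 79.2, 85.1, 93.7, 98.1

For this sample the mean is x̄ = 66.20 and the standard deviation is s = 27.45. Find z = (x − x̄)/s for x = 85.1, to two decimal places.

0.69

z = (85.1 − 66.20) / 27.45 = 0.69.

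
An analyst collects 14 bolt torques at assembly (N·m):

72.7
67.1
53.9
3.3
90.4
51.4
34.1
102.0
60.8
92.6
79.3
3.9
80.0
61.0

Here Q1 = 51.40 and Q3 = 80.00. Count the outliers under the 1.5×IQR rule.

IQR = 28.60; fences at 51.40 − 42.90 = 8.50 and 80.00 + 42.90 = 122.90.
Outside the cutoffs: 3.3, 3.9.

2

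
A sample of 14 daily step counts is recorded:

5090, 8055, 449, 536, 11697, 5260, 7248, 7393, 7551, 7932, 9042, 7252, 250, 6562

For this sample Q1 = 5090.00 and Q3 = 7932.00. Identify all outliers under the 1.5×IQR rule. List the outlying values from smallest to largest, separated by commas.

IQR = Q3 − Q1 = 7932.00 − 5090.00 = 2842.00.
Lower fence = Q1 − 1.5·IQR = 5090.00 − 4263.00 = 827.00.
Upper fence = Q3 + 1.5·IQR = 7932.00 + 4263.00 = 12195.00.
250 < 827.00 → outlier.
449 < 827.00 → outlier.
536 < 827.00 → outlier.
All remaining values lie within [827.00, 12195.00].

250, 449, 536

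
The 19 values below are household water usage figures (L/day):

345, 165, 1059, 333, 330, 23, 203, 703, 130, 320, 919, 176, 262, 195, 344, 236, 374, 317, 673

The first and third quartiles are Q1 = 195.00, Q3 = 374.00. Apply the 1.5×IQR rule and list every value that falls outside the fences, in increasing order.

673, 703, 919, 1059

IQR = Q3 − Q1 = 374.00 − 195.00 = 179.00.
Lower fence = Q1 − 1.5·IQR = 195.00 − 268.50 = -73.50.
Upper fence = Q3 + 1.5·IQR = 374.00 + 268.50 = 642.50.
673 > 642.50 → outlier.
703 > 642.50 → outlier.
919 > 642.50 → outlier.
1059 > 642.50 → outlier.
All remaining values lie within [-73.50, 642.50].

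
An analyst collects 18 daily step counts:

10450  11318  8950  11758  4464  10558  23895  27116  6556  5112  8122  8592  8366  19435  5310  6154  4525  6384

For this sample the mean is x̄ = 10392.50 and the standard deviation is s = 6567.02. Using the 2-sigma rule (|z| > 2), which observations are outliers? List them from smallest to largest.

Cutoffs at x̄ ± 2s: 10392.50 ± 2·6567.02 = [-2741.54, 23526.54].
23895: z = 2.06, |z| > 2 → outlier.
27116: z = 2.55, |z| > 2 → outlier.
Every other value lies within [-2741.54, 23526.54].

23895, 27116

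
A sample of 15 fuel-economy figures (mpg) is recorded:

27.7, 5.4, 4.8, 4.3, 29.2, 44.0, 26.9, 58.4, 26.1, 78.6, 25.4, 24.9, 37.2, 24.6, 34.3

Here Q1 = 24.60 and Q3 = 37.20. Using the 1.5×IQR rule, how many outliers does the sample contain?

IQR = 12.60; fences at 24.60 − 18.90 = 5.70 and 37.20 + 18.90 = 56.10.
Outside the cutoffs: 4.3, 4.8, 5.4, 58.4, 78.6.

5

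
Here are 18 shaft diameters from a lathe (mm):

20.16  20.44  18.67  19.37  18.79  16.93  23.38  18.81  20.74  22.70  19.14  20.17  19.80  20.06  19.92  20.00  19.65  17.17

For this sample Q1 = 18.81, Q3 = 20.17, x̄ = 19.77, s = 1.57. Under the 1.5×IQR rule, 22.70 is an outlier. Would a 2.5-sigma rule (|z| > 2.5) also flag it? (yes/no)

no

z = (22.70 − 19.77) / 1.57 = 1.87.
|z| = 1.87 ≤ 2.5.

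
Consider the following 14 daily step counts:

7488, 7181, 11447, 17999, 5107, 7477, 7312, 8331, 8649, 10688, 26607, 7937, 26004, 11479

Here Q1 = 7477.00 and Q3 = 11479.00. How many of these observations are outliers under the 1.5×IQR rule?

IQR = 4002.00; fences at 7477.00 − 6003.00 = 1474.00 and 11479.00 + 6003.00 = 17482.00.
Outside the cutoffs: 17999, 26004, 26607.

3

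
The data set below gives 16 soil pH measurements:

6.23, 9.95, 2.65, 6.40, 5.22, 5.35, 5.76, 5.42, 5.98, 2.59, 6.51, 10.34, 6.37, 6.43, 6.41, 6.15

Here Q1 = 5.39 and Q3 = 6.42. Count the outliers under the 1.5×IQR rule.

4

IQR = 1.03; fences at 5.39 − 1.545 = 3.845 and 6.42 + 1.545 = 7.965.
Outside the cutoffs: 2.59, 2.65, 9.95, 10.34.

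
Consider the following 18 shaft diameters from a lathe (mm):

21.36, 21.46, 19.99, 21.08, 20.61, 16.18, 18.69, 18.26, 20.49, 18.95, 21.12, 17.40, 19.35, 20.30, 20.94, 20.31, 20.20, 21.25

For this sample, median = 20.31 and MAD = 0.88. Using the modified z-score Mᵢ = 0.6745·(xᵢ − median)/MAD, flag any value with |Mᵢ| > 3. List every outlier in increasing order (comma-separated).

|Mᵢ| > 3 ⇔ |xᵢ − 20.31| > 3·0.88/0.6745 = 3.91.
So outliers lie outside [16.40, 24.22].
16.18: M = -3.17 → outlier.

16.18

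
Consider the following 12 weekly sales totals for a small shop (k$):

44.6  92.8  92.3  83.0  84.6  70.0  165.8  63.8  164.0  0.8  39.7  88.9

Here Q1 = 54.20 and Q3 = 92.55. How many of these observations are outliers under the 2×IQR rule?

IQR = 38.35; fences at 54.20 − 76.70 = -22.50 and 92.55 + 76.70 = 169.25.
Every value lies within the cutoffs.

0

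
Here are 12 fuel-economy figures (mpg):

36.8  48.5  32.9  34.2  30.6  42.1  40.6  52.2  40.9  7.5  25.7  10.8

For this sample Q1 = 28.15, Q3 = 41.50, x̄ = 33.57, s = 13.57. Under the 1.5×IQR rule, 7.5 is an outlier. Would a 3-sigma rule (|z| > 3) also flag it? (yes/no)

z = (7.5 − 33.57) / 13.57 = -1.92.
|z| = 1.92 ≤ 3.

no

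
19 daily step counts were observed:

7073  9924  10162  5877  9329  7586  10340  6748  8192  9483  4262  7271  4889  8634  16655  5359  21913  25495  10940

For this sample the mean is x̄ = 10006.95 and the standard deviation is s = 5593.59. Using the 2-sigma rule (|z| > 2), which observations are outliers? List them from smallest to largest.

21913, 25495

Cutoffs at x̄ ± 2s: 10006.95 ± 2·5593.59 = [-1180.23, 21194.13].
21913: z = 2.13, |z| > 2 → outlier.
25495: z = 2.77, |z| > 2 → outlier.
Every other value lies within [-1180.23, 21194.13].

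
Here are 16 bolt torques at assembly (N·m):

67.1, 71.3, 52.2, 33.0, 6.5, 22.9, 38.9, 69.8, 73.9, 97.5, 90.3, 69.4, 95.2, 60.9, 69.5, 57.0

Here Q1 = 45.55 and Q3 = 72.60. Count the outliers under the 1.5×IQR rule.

0

IQR = 27.05; fences at 45.55 − 40.575 = 4.975 and 72.60 + 40.575 = 113.175.
Every value lies within the cutoffs.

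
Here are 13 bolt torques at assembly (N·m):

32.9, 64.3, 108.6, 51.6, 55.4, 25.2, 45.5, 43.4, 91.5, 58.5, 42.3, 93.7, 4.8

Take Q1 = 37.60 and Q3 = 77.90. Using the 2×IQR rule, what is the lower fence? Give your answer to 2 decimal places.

-43.00

IQR = Q3 − Q1 = 77.90 − 37.60 = 40.30.
Lower fence = Q1 − 2·IQR = 37.60 − 80.60 = -43.00.
Upper fence = Q3 + 2·IQR = 77.90 + 80.60 = 158.50.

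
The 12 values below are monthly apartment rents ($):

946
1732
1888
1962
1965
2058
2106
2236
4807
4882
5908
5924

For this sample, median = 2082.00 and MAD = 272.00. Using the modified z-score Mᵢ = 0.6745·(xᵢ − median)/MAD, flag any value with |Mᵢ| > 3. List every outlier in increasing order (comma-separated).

4807, 4882, 5908, 5924

|Mᵢ| > 3 ⇔ |xᵢ − 2082.00| > 3·272.00/0.6745 = 1209.79.
So outliers lie outside [872.21, 3291.79].
4807: M = 6.76 → outlier.
4882: M = 6.94 → outlier.
5908: M = 9.49 → outlier.
5924: M = 9.53 → outlier.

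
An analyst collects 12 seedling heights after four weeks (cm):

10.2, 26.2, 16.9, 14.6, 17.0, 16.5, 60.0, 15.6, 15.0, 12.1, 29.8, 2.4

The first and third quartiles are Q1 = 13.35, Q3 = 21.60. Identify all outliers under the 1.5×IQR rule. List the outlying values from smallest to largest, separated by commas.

IQR = Q3 − Q1 = 21.60 − 13.35 = 8.25.
Lower fence = Q1 − 1.5·IQR = 13.35 − 12.375 = 0.975.
Upper fence = Q3 + 1.5·IQR = 21.60 + 12.375 = 33.975.
60.0 > 33.975 → outlier.
All remaining values lie within [0.975, 33.975].

60.0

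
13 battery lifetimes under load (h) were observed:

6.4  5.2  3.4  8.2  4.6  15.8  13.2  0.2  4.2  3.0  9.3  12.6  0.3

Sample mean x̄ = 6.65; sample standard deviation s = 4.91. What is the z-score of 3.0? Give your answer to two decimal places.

-0.74

z = (3.0 − 6.65) / 4.91 = -0.74.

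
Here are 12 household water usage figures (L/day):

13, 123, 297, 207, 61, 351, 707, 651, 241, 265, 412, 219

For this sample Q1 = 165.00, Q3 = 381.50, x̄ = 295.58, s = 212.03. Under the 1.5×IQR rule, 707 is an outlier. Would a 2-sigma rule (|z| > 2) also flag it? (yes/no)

z = (707 − 295.58) / 212.03 = 1.94.
|z| = 1.94 ≤ 2.

no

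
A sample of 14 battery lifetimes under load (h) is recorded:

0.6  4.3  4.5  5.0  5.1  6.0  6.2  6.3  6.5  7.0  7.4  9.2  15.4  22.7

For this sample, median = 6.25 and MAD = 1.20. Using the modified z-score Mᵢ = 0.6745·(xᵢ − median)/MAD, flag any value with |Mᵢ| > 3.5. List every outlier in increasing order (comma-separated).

15.4, 22.7

|Mᵢ| > 3.5 ⇔ |xᵢ − 6.25| > 3.5·1.20/0.6745 = 6.23.
So outliers lie outside [0.02, 12.48].
15.4: M = 5.14 → outlier.
22.7: M = 9.25 → outlier.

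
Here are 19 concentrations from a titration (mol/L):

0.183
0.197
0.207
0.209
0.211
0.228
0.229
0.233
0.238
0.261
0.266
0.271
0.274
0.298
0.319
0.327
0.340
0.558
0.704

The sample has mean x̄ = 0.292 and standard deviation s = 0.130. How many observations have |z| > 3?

1

Cutoffs: x̄ ± 3s = [-0.098, 0.682].
Outside the cutoffs: 0.704.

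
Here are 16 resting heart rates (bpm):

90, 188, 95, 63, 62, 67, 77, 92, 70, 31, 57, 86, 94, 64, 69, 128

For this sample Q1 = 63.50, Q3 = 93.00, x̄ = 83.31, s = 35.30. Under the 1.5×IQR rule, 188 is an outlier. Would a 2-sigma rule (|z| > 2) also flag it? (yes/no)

z = (188 − 83.31) / 35.30 = 2.97.
|z| = 2.97 > 2.

yes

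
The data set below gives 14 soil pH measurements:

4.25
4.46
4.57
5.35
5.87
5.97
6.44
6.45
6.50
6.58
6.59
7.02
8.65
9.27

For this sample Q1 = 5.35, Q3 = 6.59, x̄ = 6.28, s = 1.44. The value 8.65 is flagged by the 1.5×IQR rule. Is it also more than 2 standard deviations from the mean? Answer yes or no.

z = (8.65 − 6.28) / 1.44 = 1.65.
|z| = 1.65 ≤ 2.

no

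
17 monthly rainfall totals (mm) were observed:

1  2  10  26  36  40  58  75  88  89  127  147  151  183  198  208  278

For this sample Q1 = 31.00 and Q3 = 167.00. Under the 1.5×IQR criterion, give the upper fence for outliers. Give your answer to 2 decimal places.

371.00

IQR = Q3 − Q1 = 167.00 − 31.00 = 136.00.
Lower fence = Q1 − 1.5·IQR = 31.00 − 204.00 = -173.00.
Upper fence = Q3 + 1.5·IQR = 167.00 + 204.00 = 371.00.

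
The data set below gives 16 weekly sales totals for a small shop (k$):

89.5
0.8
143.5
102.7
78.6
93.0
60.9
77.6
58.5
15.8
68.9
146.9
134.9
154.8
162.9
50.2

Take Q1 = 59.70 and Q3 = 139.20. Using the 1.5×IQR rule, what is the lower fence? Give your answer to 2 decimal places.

-59.55

IQR = Q3 − Q1 = 139.20 − 59.70 = 79.50.
Lower fence = Q1 − 1.5·IQR = 59.70 − 119.25 = -59.55.
Upper fence = Q3 + 1.5·IQR = 139.20 + 119.25 = 258.45.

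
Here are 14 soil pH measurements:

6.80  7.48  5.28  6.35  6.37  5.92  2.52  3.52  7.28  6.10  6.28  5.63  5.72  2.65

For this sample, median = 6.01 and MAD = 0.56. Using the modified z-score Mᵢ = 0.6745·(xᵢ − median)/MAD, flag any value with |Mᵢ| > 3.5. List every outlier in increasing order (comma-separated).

|Mᵢ| > 3.5 ⇔ |xᵢ − 6.01| > 3.5·0.56/0.6745 = 2.91.
So outliers lie outside [3.10, 8.92].
2.52: M = -4.20 → outlier.
2.65: M = -4.05 → outlier.

2.52, 2.65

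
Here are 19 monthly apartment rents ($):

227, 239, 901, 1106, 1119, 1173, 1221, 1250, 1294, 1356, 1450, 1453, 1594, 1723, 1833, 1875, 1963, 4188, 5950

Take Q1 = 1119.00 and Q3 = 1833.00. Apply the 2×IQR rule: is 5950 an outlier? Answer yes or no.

yes

IQR = Q3 − Q1 = 1833.00 − 1119.00 = 714.00.
Lower fence = Q1 − 2·IQR = 1119.00 − 1428.00 = -309.00.
Upper fence = Q3 + 2·IQR = 1833.00 + 1428.00 = 3261.00.
5950 lies above the upper fence.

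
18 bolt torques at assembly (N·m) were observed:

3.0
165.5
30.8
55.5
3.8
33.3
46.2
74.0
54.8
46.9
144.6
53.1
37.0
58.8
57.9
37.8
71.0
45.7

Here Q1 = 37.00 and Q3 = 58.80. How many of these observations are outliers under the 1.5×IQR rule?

4

IQR = 21.80; fences at 37.00 − 32.70 = 4.30 and 58.80 + 32.70 = 91.50.
Outside the cutoffs: 3.0, 3.8, 144.6, 165.5.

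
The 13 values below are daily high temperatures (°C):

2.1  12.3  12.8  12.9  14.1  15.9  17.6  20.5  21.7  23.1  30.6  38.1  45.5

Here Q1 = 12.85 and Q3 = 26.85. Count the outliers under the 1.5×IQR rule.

0

IQR = 14.00; fences at 12.85 − 21.00 = -8.15 and 26.85 + 21.00 = 47.85.
Every value lies within the cutoffs.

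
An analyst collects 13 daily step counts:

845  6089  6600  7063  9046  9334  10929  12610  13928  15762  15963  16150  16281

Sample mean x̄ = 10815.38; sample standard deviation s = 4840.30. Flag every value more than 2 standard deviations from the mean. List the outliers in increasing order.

845

Cutoffs at x̄ ± 2s: 10815.38 ± 2·4840.30 = [1134.78, 20495.98].
845: z = -2.06, |z| > 2 → outlier.
Every other value lies within [1134.78, 20495.98].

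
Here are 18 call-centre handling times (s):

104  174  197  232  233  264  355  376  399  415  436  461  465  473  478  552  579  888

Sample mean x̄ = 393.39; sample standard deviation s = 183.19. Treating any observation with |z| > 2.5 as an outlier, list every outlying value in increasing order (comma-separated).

Cutoffs at x̄ ± 2.5s: 393.39 ± 2.5·183.19 = [-64.585, 851.365].
888: z = 2.70, |z| > 2.5 → outlier.
Every other value lies within [-64.585, 851.365].

888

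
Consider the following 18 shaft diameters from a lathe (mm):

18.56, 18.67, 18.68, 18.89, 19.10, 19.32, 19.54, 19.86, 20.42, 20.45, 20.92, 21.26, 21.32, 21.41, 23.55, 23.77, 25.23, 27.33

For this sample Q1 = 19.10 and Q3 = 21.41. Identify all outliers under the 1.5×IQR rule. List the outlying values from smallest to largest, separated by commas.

25.23, 27.33

IQR = Q3 − Q1 = 21.41 − 19.10 = 2.31.
Lower fence = Q1 − 1.5·IQR = 19.10 − 3.465 = 15.635.
Upper fence = Q3 + 1.5·IQR = 21.41 + 3.465 = 24.875.
25.23 > 24.875 → outlier.
27.33 > 24.875 → outlier.
All remaining values lie within [15.635, 24.875].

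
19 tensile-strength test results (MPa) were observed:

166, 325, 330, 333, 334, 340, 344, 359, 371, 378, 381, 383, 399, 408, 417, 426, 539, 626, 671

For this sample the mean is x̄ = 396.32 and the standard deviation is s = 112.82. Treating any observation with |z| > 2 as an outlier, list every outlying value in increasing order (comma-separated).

166, 626, 671

Cutoffs at x̄ ± 2s: 396.32 ± 2·112.82 = [170.68, 621.96].
166: z = -2.04, |z| > 2 → outlier.
626: z = 2.04, |z| > 2 → outlier.
671: z = 2.43, |z| > 2 → outlier.
Every other value lies within [170.68, 621.96].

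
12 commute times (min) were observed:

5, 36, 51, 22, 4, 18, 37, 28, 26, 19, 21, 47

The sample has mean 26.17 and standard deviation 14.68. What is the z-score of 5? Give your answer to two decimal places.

z = (5 − 26.17) / 14.68 = -1.44.

-1.44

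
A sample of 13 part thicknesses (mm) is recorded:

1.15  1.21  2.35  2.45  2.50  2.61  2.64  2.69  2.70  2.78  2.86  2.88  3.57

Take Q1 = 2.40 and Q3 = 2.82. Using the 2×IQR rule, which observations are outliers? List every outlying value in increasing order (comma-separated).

1.15, 1.21

IQR = Q3 − Q1 = 2.82 − 2.40 = 0.42.
Lower fence = Q1 − 2·IQR = 2.40 − 0.84 = 1.56.
Upper fence = Q3 + 2·IQR = 2.82 + 0.84 = 3.66.
1.15 < 1.56 → outlier.
1.21 < 1.56 → outlier.
All remaining values lie within [1.56, 3.66].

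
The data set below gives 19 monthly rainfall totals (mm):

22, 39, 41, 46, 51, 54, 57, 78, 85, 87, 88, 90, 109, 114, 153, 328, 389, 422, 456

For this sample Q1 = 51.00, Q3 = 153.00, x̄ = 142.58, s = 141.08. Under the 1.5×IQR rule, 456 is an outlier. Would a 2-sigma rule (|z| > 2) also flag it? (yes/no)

z = (456 − 142.58) / 141.08 = 2.22.
|z| = 2.22 > 2.

yes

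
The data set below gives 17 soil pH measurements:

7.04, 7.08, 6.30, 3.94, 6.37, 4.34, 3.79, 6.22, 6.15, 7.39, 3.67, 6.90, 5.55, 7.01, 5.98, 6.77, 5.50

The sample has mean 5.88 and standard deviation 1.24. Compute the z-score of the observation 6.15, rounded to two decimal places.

z = (6.15 − 5.88) / 1.24 = 0.22.

0.22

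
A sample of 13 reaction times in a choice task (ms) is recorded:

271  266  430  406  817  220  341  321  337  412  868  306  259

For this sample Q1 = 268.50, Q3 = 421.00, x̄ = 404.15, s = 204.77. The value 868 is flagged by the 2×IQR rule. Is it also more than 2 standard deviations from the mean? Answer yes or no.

z = (868 − 404.15) / 204.77 = 2.27.
|z| = 2.27 > 2.

yes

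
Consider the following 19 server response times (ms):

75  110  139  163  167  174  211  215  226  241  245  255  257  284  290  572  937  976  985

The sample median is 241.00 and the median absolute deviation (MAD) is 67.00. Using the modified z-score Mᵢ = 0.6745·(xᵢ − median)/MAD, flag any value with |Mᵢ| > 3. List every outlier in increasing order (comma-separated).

|Mᵢ| > 3 ⇔ |xᵢ − 241.00| > 3·67.00/0.6745 = 298.00.
So outliers lie outside [-57.00, 539.00].
572: M = 3.33 → outlier.
937: M = 7.01 → outlier.
976: M = 7.40 → outlier.
985: M = 7.49 → outlier.

572, 937, 976, 985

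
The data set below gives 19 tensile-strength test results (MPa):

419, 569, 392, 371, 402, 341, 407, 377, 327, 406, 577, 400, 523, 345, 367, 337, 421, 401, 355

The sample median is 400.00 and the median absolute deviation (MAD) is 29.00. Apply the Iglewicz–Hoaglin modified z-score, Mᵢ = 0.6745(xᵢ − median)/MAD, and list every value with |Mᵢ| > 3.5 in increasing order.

569, 577

|Mᵢ| > 3.5 ⇔ |xᵢ − 400.00| > 3.5·29.00/0.6745 = 150.48.
So outliers lie outside [249.52, 550.48].
569: M = 3.93 → outlier.
577: M = 4.12 → outlier.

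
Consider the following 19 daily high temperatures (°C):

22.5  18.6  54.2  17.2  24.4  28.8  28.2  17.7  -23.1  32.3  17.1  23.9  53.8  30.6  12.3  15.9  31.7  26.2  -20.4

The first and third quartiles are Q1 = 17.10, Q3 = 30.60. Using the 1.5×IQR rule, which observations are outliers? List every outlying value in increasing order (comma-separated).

-23.1, -20.4, 53.8, 54.2

IQR = Q3 − Q1 = 30.60 − 17.10 = 13.50.
Lower fence = Q1 − 1.5·IQR = 17.10 − 20.25 = -3.15.
Upper fence = Q3 + 1.5·IQR = 30.60 + 20.25 = 50.85.
-23.1 < -3.15 → outlier.
-20.4 < -3.15 → outlier.
53.8 > 50.85 → outlier.
54.2 > 50.85 → outlier.
All remaining values lie within [-3.15, 50.85].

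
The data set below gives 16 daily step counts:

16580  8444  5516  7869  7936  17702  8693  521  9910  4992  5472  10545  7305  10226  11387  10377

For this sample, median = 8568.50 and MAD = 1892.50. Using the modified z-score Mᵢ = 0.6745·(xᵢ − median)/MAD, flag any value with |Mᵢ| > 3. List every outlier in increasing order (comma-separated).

17702

|Mᵢ| > 3 ⇔ |xᵢ − 8568.50| > 3·1892.50/0.6745 = 8417.35.
So outliers lie outside [151.15, 16985.85].
17702: M = 3.26 → outlier.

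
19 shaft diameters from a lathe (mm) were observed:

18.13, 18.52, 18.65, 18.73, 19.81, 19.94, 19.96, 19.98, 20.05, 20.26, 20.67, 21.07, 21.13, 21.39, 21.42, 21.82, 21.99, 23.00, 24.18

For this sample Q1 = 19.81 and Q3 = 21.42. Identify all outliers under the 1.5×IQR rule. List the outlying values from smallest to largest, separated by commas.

24.18

IQR = Q3 − Q1 = 21.42 − 19.81 = 1.61.
Lower fence = Q1 − 1.5·IQR = 19.81 − 2.415 = 17.395.
Upper fence = Q3 + 1.5·IQR = 21.42 + 2.415 = 23.835.
24.18 > 23.835 → outlier.
All remaining values lie within [17.395, 23.835].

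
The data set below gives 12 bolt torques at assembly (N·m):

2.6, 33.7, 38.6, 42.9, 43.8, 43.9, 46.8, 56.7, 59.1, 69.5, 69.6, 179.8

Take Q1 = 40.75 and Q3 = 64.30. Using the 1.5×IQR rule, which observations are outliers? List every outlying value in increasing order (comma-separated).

IQR = Q3 − Q1 = 64.30 − 40.75 = 23.55.
Lower fence = Q1 − 1.5·IQR = 40.75 − 35.325 = 5.425.
Upper fence = Q3 + 1.5·IQR = 64.30 + 35.325 = 99.625.
2.6 < 5.425 → outlier.
179.8 > 99.625 → outlier.
All remaining values lie within [5.425, 99.625].

2.6, 179.8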